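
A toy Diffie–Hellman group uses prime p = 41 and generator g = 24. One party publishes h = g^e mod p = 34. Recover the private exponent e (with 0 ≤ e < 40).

23

Successive powers of 24 modulo 41:
  24^0=1  24^1=24  24^2=2  24^3=7  24^4=4  24^5=14
  24^6=8  24^7=28  24^8=16  24^9=15  24^10=32  24^11=30
  24^12=23  24^13=19  24^14=5  24^15=38  24^16=10  24^17=35
  24^18=20  24^19=29  24^20=40  24^21=17  24^22=39  24^23=34
So 24^23 ≡ 34 (mod 41), giving e = 23.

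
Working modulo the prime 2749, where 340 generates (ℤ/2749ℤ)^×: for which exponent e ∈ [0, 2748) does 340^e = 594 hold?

1794

Baby-step giant-step with m = ceil(sqrt(2748)) = 53.
Baby table (340^j mod 2749 for j=0..52):
  0:1  1:340  2:142  3:1547  4:921  5:2503  6:1579  7:805
  8:1549  9:1601  10:38  11:1924  12:2647  13:1057  14:2010  15:1648
  16:2273  17:351  18:1133  19:360  20:1444  21:1638  22:1622  23:1680
  24:2157  25:2146  26:1155  27:2342  28:1819  29:2684  30:2641  31:1766
  32:1158  33:613  34:2245  35:1827  36:2655  37:1028  38:397  39:279
  40:1394  41:1132  42:20  43:1302  44:91  45:701  46:1926  47:578
  48:1341  49:2355  50:741  51:1781  52:760
Giant step factor: 340^(-53) ≡ 458 (mod 2749).
Scan 594·458^i mod 2749 for i = 0, 1, …:
  i=0: 594   i=1: 2650   i=2: 1391   i=3: 2059
  i=4: 115   i=5: 439   i=6: 385   i=7: 394
  i=8: 1767   i=9: 1080     …   i=32: 1292
  i=33: 701
Match at i=33, j=45: e = 33·53 + 45 = 1794.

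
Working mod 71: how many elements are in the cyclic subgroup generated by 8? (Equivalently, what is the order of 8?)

35

The order of 8 must divide p − 1 = 70 = 2 · 5 · 7.
Divisors: 1, 2, 5, 7, 10, 14, 35, 70.
Check each in increasing order: 8^1 ≡ 8;  8^2 ≡ 64;  8^5 ≡ 37;  8^7 ≡ 25;  8^10 ≡ 20;  8^14 ≡ 57;  8^35 ≡ 1.
Smallest exponent giving 1 is 35.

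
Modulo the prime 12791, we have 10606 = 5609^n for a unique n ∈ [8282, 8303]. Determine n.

8283

Compute 5609^8282 mod 12791 = 5516, then multiply by 5609 repeatedly:
  5609^8282=5516  5609^8283=10606
Found 10606 at exponent 8283.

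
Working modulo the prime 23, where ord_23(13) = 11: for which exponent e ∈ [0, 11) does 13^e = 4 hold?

5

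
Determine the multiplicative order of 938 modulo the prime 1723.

861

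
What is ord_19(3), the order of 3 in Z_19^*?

The order of 3 must divide p − 1 = 18 = 2 · 3^2.
Divisors: 1, 2, 3, 6, 9, 18.
Check each in increasing order: 3^1 ≡ 3;  3^2 ≡ 9;  3^3 ≡ 8;  3^6 ≡ 7;  3^9 ≡ 18;  3^18 ≡ 1.
Smallest exponent giving 1 is 18.

18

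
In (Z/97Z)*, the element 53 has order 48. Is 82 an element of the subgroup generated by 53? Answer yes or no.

no

82 ∈ ⟨53⟩ iff 82^48 ≡ 1 (mod 97), since |⟨53⟩| = 48.
82^48 mod 97 = 96.
Since 96 ≠ 1, 82 does not lie in the subgroup.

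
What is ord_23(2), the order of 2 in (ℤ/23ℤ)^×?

11

The order of 2 must divide p − 1 = 22 = 2 · 11.
Divisors: 1, 2, 11, 22.
Check each in increasing order: 2^1 ≡ 2;  2^2 ≡ 4;  2^11 ≡ 1.
Smallest exponent giving 1 is 11.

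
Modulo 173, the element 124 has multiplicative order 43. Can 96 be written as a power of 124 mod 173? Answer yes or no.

96 ∈ ⟨124⟩ iff 96^43 ≡ 1 (mod 173), since |⟨124⟩| = 43.
96^43 mod 173 = 1.
Since 1 = 1, 96 lies in the subgroup.

yes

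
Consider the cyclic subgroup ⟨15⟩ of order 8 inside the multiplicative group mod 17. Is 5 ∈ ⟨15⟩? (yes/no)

5 ∈ ⟨15⟩ iff 5^8 ≡ 1 (mod 17), since |⟨15⟩| = 8.
5^8 mod 17 = 16.
Since 16 ≠ 1, 5 does not lie in the subgroup.

no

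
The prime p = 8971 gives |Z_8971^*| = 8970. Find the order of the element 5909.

4485

The order of 5909 must divide p − 1 = 8970 = 2 · 3 · 5 · 13 · 23.
Divisors: 1, 2, 3, 5, 6, 10, 13, 15, 23, 26, 30, 39, 46, 65, 69, 78, 115, 130, 138, 195, 230, 299, 345, 390, 598, 690, 897, 1495, 1794, 2990, 4485, 8970.
Check each in increasing order: 5909^1 ≡ 5909;  5909^2 ≡ 1149;  5909^3 ≡ 7365;  5909^5 ≡ 2732;  5909^6 ≡ 4559;  5909^10 ≡ 8923;  5909^13 ≡ 5320;  5909^15 ≡ 3429;  5909^23 ≡ 4799;  5909^26 ≡ 7866;  5909^30 ≡ 6031;  5909^39 ≡ 6376;  5909^46 ≡ 1844;  5909^65 ≡ 5726;  5909^69 ≡ 3950;  5909^78 ≡ 5775;  5909^115 ≡ 8319;  5909^130 ≡ 7042;  5909^138 ≡ 1931;  5909^195 ≡ 6818;  5909^230 ≡ 3467;  5909^299 ≡ 4904;  5909^345 ≡ 208;  5909^390 ≡ 6373;  5909^598 ≡ 6936;  5909^690 ≡ 7380;  5909^897 ≡ 5083;  5909^1495 ≡ 8629;  5909^1794 ≡ 409;  5909^2990 ≡ 341;  5909^4485 ≡ 1.
Smallest exponent giving 1 is 4485.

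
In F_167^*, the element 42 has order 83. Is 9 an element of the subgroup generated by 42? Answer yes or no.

9 ∈ ⟨42⟩ iff 9^83 ≡ 1 (mod 167), since |⟨42⟩| = 83.
9^83 mod 167 = 1.
Since 1 = 1, 9 lies in the subgroup.

yes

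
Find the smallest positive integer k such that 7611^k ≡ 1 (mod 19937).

The order of 7611 must divide p − 1 = 19936 = 2^5 · 7 · 89.
Divisors: 1, 2, 4, 7, 8, 14, 16, 28, 32, 56, 89, 112, 178, 224, 356, 623, 712, 1246, 1424, 2492, 2848, 4984, 9968, 19936.
Check each in increasing order: 7611^1 ≡ 7611;  7611^2 ≡ 10336;  7611^4 ≡ 10450;  7611^7 ≡ 16661;  7611^8 ≡ 7551;  7611^14 ≡ 6070;  7611^16 ≡ 17718;  7611^28 ≡ 1324;  7611^32 ≡ 19459;  7611^56 ≡ 18457;  7611^89 ≡ 61;  7611^112 ≡ 17267;  7611^178 ≡ 3721;  7611^224 ≡ 11391;  7611^356 ≡ 9563;  7611^623 ≡ 18302;  7611^712 ≡ 19887;  7611^1246 ≡ 1667;  7611^1424 ≡ 2500;  7611^2492 ≡ 7646;  7611^2848 ≡ 9719;  7611^4984 ≡ 6032;  7611^9968 ≡ 19936;  7611^19936 ≡ 1.
Smallest exponent giving 1 is 19936.

19936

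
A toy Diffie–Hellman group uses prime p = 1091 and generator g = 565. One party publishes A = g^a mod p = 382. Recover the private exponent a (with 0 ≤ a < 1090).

712

Baby-step giant-step with m = ceil(sqrt(1090)) = 34.
Baby table (565^j mod 1091 for j=0..33):
  0:1  1:565  2:653  3:187  4:919  5:1010  6:57  7:566
  8:127  9:840  10:15  11:838  12:1067  13:623  14:693  15:967
  16:855  17:853  18:814  19:599  20:225  21:569  22:731  23:617
  24:576  25:322  26:824  27:794  28:209  29:257  30:102  31:898
  32:55  33:527
Giant step factor: 565^(-34) ≡ 1029 (mod 1091).
Scan 382·1029^i mod 1091 for i = 0, 1, …:
  i=0: 382   i=1: 318   i=2: 1013   i=3: 472
  i=4: 193   i=5: 35   i=6: 12   i=7: 347
  i=8: 306   i=9: 666     …   i=19: 615
  i=20: 55
Match at i=20, j=32: a = 20·34 + 32 = 712.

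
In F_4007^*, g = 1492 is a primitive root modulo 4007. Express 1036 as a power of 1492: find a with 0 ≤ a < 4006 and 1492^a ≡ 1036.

2120

Baby-step giant-step with m = ceil(sqrt(4006)) = 64.
Baby table (1492^j mod 4007 for j=0..63):
  0:1  1:1492  2:2179  3:1391  4:3753  5:1697  6:3507  7:3309
  8:404  9:1718  10:2783  11:984  12:1566  13:391  14:2357  15:2505
  16:2936  17:861  18:2372  19:843  20:3565  21:1691  22:2569  23:2256
  24:72  25:3242  26:615  27:3984  28:1747  29:1974  30:63  31:1835
  32:1039  33:3486  34:26  35:2729  36:556  37:103  38:1410  39:45
  40:3028  41:1887  42:2490  43:591  44:232  45:1542  46:646  47:2152
  48:1177  49:1018  50:203  51:2351  52:1567  53:1883  54:529  55:3896
  56:2682  57:2558  58:1872  59:145  60:3969  61:3409  62:1345  63:3240
Giant step factor: 1492^(-64) ≡ 296 (mod 4007).
Scan 1036·296^i mod 4007 for i = 0, 1, …:
  i=0: 1036   i=1: 2124   i=2: 3612   i=3: 3290
  i=4: 139   i=5: 1074   i=6: 1351   i=7: 3203
  i=8: 2436   i=9: 3803     …   i=32: 597
  i=33: 404
Match at i=33, j=8: a = 33·64 + 8 = 2120.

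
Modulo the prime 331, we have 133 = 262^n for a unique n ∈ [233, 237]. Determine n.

235

Compute 262^233 mod 331 = 147, then multiply by 262 repeatedly:
  262^233=147  262^234=118  262^235=133
Found 133 at exponent 235.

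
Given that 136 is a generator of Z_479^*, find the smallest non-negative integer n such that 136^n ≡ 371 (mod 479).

341

Baby-step giant-step with m = ceil(sqrt(478)) = 22.
Baby table (136^j mod 479 for j=0..21):
  0:1  1:136  2:294  3:227  4:216  5:157  6:276  7:174
  8:193  9:382  10:220  11:222  12:15  13:124  14:99  15:52
  16:366  17:439  18:308  19:215  20:21  21:461
Giant step factor: 136^(-22) ≡ 244 (mod 479).
Scan 371·244^i mod 479 for i = 0, 1, …:
  i=0: 371   i=1: 472   i=2: 208   i=3: 457
  i=4: 380   i=5: 273   i=6: 31   i=7: 379
  i=8: 29   i=9: 370     …   i=14: 209
  i=15: 222
Match at i=15, j=11: n = 15·22 + 11 = 341.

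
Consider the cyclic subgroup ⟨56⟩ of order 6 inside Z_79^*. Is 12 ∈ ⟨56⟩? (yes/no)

no

12 ∈ ⟨56⟩ iff 12^6 ≡ 1 (mod 79), since |⟨56⟩| = 6.
12^6 mod 79 = 21.
Since 21 ≠ 1, 12 does not lie in the subgroup.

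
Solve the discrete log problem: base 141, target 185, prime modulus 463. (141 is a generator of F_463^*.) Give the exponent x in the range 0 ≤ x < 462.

Baby-step giant-step with m = ceil(sqrt(462)) = 22.
Baby table (141^j mod 463 for j=0..21):
  0:1  1:141  2:435  3:219  4:321  5:350  6:272  7:386
  8:255  9:304  10:268  11:285  12:367  13:354  14:373  15:274
  16:205  17:199  18:279  19:447  20:59  21:448
Giant step factor: 141^(-22) ≡ 169 (mod 463).
Scan 185·169^i mod 463 for i = 0, 1, …:
  i=0: 185   i=1: 244   i=2: 29   i=3: 271
  i=4: 425   i=5: 60   i=6: 417   i=7: 97
  i=8: 188   i=9: 288   i=10: 57   i=11: 373
Match at i=11, j=14: x = 11·22 + 14 = 256.

256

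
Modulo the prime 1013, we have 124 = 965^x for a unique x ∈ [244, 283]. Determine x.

261

Compute 965^244 mod 1013 = 812, then multiply by 965 repeatedly:
  965^244=812  965^245=531  965^246=850  965^247=733  965^248=271
  965^249=161  965^250=376  965^251=186  965^252=189  965^253=45
  965^254=879  965^255=354  965^256=229  965^257=151  965^258=856
  965^259=445  965^260=926  965^261=124
Found 124 at exponent 261.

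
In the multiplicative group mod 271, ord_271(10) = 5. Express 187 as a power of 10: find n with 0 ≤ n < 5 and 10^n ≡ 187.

3

Successive powers of 10 modulo 271:
  10^0=1  10^1=10  10^2=100  10^3=187
So 10^3 ≡ 187 (mod 271), giving n = 3.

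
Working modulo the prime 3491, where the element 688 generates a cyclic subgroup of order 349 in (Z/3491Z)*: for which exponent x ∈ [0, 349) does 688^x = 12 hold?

Baby-step giant-step with m = ceil(sqrt(349)) = 19.
Baby table (688^j mod 3491 for j=0..18):
  0:1  1:688  2:2059  3:2737  4:1407  5:1009  6:2974  7:386
  8:252  9:2317  10:2200  11:1997  12:1973  13:2916  14:2374  15:3015
  16:666  17:887  18:2822
Giant step factor: 688^(-19) ≡ 3032 (mod 3491).
Scan 12·3032^i mod 3491 for i = 0, 1, …:
  i=0: 12   i=1: 1474   i=2: 688
Match at i=2, j=1: x = 2·19 + 1 = 39.

39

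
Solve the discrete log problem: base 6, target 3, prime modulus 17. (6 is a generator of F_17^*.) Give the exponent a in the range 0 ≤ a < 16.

15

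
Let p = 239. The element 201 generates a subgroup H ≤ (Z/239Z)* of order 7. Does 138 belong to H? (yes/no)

no

138 ∈ ⟨201⟩ iff 138^7 ≡ 1 (mod 239), since |⟨201⟩| = 7.
138^7 mod 239 = 164.
Since 164 ≠ 1, 138 does not lie in the subgroup.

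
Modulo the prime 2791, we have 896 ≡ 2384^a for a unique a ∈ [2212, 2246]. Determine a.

Compute 2384^2212 mod 2791 = 112, then multiply by 2384 repeatedly:
  2384^2212=112  2384^2213=1863  2384^2214=911  2384^2215=426  2384^2216=2451
  2384^2217=1621  2384^2218=1720  2384^2219=501  2384^2220=2627  2384^2221=2555
  2384^2222=1158  2384^2223=373  2384^2224=1694  2384^2225=2710  2384^2226=2266
  2384^2227=1559  2384^2228=1835  2384^2229=1143  2384^2230=896
Found 896 at exponent 2230.

2230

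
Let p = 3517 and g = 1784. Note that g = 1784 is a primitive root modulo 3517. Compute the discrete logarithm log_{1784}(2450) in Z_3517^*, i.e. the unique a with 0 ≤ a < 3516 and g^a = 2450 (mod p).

1747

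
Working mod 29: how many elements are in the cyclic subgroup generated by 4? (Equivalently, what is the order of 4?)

14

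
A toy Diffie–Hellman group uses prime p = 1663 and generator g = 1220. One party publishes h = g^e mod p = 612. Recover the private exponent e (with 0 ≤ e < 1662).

Baby-step giant-step with m = ceil(sqrt(1662)) = 41.
Baby table (1220^j mod 1663 for j=0..40):
  0:1  1:1220  2:15  3:7  4:225  5:105  6:49  7:1575
  8:735  9:343  10:1047  11:156  12:738  13:677  14:1092  15:177
  16:1413  17:992  18:1239  19:1576  20:292  21:358  22:1054  23:381
  24:843  25:726  26:1004  27:912  28:93  29:376  30:1395  31:651
  32:969  33:1450  34:1231  35:131  36:172  37:302  38:917  39:1204
  40:451
Giant step factor: 1220^(-41) ≡ 364 (mod 1663).
Scan 612·364^i mod 1663 for i = 0, 1, …:
  i=0: 612   i=1: 1589   i=2: 1335   i=3: 344
  i=4: 491   i=5: 783   i=6: 639   i=7: 1439
  i=8: 1614   i=9: 457     …   i=27: 21
  i=28: 992
Match at i=28, j=17: e = 28·41 + 17 = 1165.

1165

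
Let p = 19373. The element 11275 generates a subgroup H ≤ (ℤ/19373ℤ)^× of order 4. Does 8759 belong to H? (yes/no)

8759 ∈ ⟨11275⟩ iff 8759^4 ≡ 1 (mod 19373), since |⟨11275⟩| = 4.
8759^4 mod 19373 = 16929.
Since 16929 ≠ 1, 8759 does not lie in the subgroup.

no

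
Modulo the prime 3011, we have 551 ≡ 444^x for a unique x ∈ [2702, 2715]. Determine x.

2713

Compute 444^2702 mod 3011 = 605, then multiply by 444 repeatedly:
  444^2702=605  444^2703=641  444^2704=1570  444^2705=1539  444^2706=2830
  444^2707=933  444^2708=1745  444^2709=953  444^2710=1592  444^2711=2274
  444^2712=971  444^2713=551
Found 551 at exponent 2713.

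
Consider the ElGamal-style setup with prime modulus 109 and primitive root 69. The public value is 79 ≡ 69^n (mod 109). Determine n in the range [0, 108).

Baby-step giant-step with m = ceil(sqrt(108)) = 11.
Baby table (69^j mod 109 for j=0..10):
  0:1  1:69  2:74  3:92  4:26  5:50  6:71  7:103
  8:22  9:101  10:102
Giant step factor: 69^(-11) ≡ 51 (mod 109).
Scan 79·51^i mod 109 for i = 0, 1, …:
  i=0: 79   i=1: 105   i=2: 14   i=3: 60
  i=4: 8   i=5: 81   i=6: 98   i=7: 93
  i=8: 56   i=9: 22
Match at i=9, j=8: n = 9·11 + 8 = 107.

107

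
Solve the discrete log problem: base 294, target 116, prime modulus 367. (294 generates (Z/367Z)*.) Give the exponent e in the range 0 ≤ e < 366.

191

Baby-step giant-step with m = ceil(sqrt(366)) = 20.
Baby table (294^j mod 367 for j=0..19):
  0:1  1:294  2:191  3:3  4:148  5:206  6:9  7:77
  8:251  9:27  10:231  11:19  12:81  13:326  14:57  15:243
  16:244  17:171  18:362  19:365
Giant step factor: 294^(-20) ≡ 274 (mod 367).
Scan 116·274^i mod 367 for i = 0, 1, …:
  i=0: 116   i=1: 222   i=2: 273   i=3: 301
  i=4: 266   i=5: 218   i=6: 278   i=7: 203
  i=8: 205   i=9: 19
Match at i=9, j=11: e = 9·20 + 11 = 191.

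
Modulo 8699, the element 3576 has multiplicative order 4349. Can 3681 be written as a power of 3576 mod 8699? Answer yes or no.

no

3681 ∈ ⟨3576⟩ iff 3681^4349 ≡ 1 (mod 8699), since |⟨3576⟩| = 4349.
3681^4349 mod 8699 = 8698.
Since 8698 ≠ 1, 3681 does not lie in the subgroup.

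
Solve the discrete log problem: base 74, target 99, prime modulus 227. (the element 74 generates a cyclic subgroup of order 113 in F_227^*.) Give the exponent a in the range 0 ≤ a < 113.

45

Baby-step giant-step with m = ceil(sqrt(113)) = 11.
Baby table (74^j mod 227 for j=0..10):
  0:1  1:74  2:28  3:29  4:103  5:131  6:160  7:36
  8:167  9:100  10:136
Giant step factor: 74^(-11) ≡ 3 (mod 227).
Scan 99·3^i mod 227 for i = 0, 1, …:
  i=0: 99   i=1: 70   i=2: 210   i=3: 176
  i=4: 74
Match at i=4, j=1: a = 4·11 + 1 = 45.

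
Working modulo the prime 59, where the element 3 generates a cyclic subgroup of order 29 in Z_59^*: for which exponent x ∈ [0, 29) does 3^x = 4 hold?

Successive powers of 3 modulo 59:
  3^0=1  3^1=3  3^2=9  3^3=27  3^4=22  3^5=7
  3^6=21  3^7=4
So 3^7 ≡ 4 (mod 59), giving x = 7.

7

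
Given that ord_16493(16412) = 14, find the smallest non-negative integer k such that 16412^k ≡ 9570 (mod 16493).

13

Successive powers of 16412 modulo 16493:
  16412^0=1  16412^1=16412  16412^2=6561  16412^3=12828  16412^4=16484  16412^5=729
  16412^6=6923  16412^7=16492  16412^8=81  16412^9=9932  16412^10=3665  16412^11=9
  16412^12=15764  16412^13=9570
So 16412^13 ≡ 9570 (mod 16493), giving k = 13.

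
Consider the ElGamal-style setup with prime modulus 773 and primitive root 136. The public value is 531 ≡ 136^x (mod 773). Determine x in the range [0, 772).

Baby-step giant-step with m = ceil(sqrt(772)) = 28.
Baby table (136^j mod 773 for j=0..27):
  0:1  1:136  2:717  3:114  4:44  5:573  6:628  7:378
  8:390  9:476  10:577  11:399  12:154  13:73  14:652  15:550
  16:592  17:120  18:87  19:237  20:539  21:642  22:736  23:379
  24:526  25:420  26:691  27:443
Giant step factor: 136^(-28) ≡ 84 (mod 773).
Scan 531·84^i mod 773 for i = 0, 1, …:
  i=0: 531   i=1: 543   i=2: 5   i=3: 420
Match at i=3, j=25: x = 3·28 + 25 = 109.

109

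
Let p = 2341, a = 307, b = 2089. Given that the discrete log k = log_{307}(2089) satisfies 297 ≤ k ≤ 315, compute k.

299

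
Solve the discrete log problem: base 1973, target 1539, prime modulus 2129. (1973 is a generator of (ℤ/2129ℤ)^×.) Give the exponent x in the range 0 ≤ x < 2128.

Baby-step giant-step with m = ceil(sqrt(2128)) = 47.
Baby table (1973^j mod 2129 for j=0..46):
  0:1  1:1973  2:917  3:1720  4:2063  5:1780  6:1219  7:1446
  8:98  9:1744  10:448  11:369  12:2048  13:1991  14:238  15:1194
  16:1088  17:592  18:1324  19:2098  20:578  21:1379  22:2034  23:2046
  24:174  25:533  26:2012  27:1220  28:1290  29:1015  30:1335  31:382
  32:20  33:1138  34:1308  35:336  36:809  37:1536  38:961  39:1243
  40:1960  41:816  42:444  43:993  44:509  45:1498  46:502
Giant step factor: 1973^(-47) ≡ 1875 (mod 2129).
Scan 1539·1875^i mod 2129 for i = 0, 1, …:
  i=0: 1539   i=1: 830   i=2: 2080   i=3: 1801
  i=4: 281   i=5: 1012   i=6: 561   i=7: 149
  i=8: 476   i=9: 449     …   i=15: 1417
  i=16: 2012
Match at i=16, j=26: x = 16·47 + 26 = 778.

778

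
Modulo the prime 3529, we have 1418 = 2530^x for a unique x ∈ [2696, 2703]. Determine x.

2698

Compute 2530^2696 mod 3529 = 3497, then multiply by 2530 repeatedly:
  2530^2696=3497  2530^2697=207  2530^2698=1418
Found 1418 at exponent 2698.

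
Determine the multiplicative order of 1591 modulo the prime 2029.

338

The order of 1591 must divide p − 1 = 2028 = 2^2 · 3 · 13^2.
Divisors: 1, 2, 3, 4, 6, 12, 13, 26, 39, 52, 78, 156, 169, 338, 507, 676, 1014, 2028.
Check each in increasing order: 1591^1 ≡ 1591;  1591^2 ≡ 1118;  1591^3 ≡ 1334;  1591^4 ≡ 60;  1591^6 ≡ 123;  1591^12 ≡ 926;  1591^13 ≡ 212;  1591^26 ≡ 306;  1591^39 ≡ 1973;  1591^52 ≡ 302;  1591^78 ≡ 1107;  1591^156 ≡ 1962;  1591^169 ≡ 2028;  1591^338 ≡ 1.
Smallest exponent giving 1 is 338.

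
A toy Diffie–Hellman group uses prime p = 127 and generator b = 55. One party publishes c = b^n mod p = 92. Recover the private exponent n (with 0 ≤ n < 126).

Baby-step giant-step with m = ceil(sqrt(126)) = 12.
Baby table (55^j mod 127 for j=0..11):
  0:1  1:55  2:104  3:5  4:21  5:12  6:25  7:105
  8:60  9:125  10:17  11:46
Giant step factor: 55^(-12) ≡ 38 (mod 127).
Scan 92·38^i mod 127 for i = 0, 1, …:
  i=0: 92   i=1: 67   i=2: 6   i=3: 101
  i=4: 28   i=5: 48   i=6: 46
Match at i=6, j=11: n = 6·12 + 11 = 83.

83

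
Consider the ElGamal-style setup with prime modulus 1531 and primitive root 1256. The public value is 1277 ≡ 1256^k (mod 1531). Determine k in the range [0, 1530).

Baby-step giant-step with m = ceil(sqrt(1530)) = 40.
Baby table (1256^j mod 1531 for j=0..39):
  0:1  1:1256  2:606  3:229  4:1327  5:984  6:387  7:745
  8:279  9:1356  10:664  11:1120  12:1262  13:487  14:803  15:1170
  16:1291  17:167  18:5  19:156  20:1499  21:1145  22:511  23:327
  24:404  25:663  26:1395  27:656  28:258  29:1007  30:186  31:904
  32:953  33:1257  34:331  35:835  36:25  37:780  38:1371  39:1132
Giant step factor: 1256^(-40) ≡ 1072 (mod 1531).
Scan 1277·1072^i mod 1531 for i = 0, 1, …:
  i=0: 1277   i=1: 230   i=2: 69   i=3: 480
  i=4: 144   i=5: 1268   i=6: 1299   i=7: 849
  i=8: 714   i=9: 1439     …   i=33: 851
  i=34: 1327
Match at i=34, j=4: k = 34·40 + 4 = 1364.

1364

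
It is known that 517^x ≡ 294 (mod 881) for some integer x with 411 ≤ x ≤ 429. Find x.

411

Compute 517^411 mod 881 = 294, then multiply by 517 repeatedly:
  517^411=294
Found 294 at exponent 411.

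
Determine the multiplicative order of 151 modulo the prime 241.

60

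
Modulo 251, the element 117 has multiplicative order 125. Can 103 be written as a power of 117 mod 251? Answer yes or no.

yes

103 ∈ ⟨117⟩ iff 103^125 ≡ 1 (mod 251), since |⟨117⟩| = 125.
103^125 mod 251 = 1.
Since 1 = 1, 103 lies in the subgroup.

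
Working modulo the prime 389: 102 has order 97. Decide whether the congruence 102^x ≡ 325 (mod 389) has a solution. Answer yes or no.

325 ∈ ⟨102⟩ iff 325^97 ≡ 1 (mod 389), since |⟨102⟩| = 97.
325^97 mod 389 = 1.
Since 1 = 1, 325 lies in the subgroup.

yes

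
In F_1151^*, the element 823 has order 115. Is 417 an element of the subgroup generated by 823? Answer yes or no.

yes

417 ∈ ⟨823⟩ iff 417^115 ≡ 1 (mod 1151), since |⟨823⟩| = 115.
417^115 mod 1151 = 1.
Since 1 = 1, 417 lies in the subgroup.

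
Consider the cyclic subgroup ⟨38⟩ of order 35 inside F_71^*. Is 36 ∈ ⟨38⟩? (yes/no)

yes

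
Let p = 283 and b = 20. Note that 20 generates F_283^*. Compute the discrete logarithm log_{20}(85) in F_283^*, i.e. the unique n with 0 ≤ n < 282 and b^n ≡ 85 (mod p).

182

Baby-step giant-step with m = ceil(sqrt(282)) = 17.
Baby table (20^j mod 283 for j=0..16):
  0:1  1:20  2:117  3:76  4:105  5:119  6:116  7:56
  8:271  9:43  10:11  11:220  12:155  13:270  14:23  15:177
  16:144
Giant step factor: 20^(-17) ≡ 17 (mod 283).
Scan 85·17^i mod 283 for i = 0, 1, …:
  i=0: 85   i=1: 30   i=2: 227   i=3: 180
  i=4: 230   i=5: 231   i=6: 248   i=7: 254
  i=8: 73   i=9: 109   i=10: 155
Match at i=10, j=12: n = 10·17 + 12 = 182.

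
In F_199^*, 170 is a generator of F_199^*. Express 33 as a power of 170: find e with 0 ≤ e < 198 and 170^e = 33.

130

Baby-step giant-step with m = ceil(sqrt(198)) = 15.
Baby table (170^j mod 199 for j=0..14):
  0:1  1:170  2:45  3:88  4:35  5:179  6:182  7:95
  8:31  9:96  10:2  11:141  12:90  13:176  14:70
Giant step factor: 170^(-15) ≡ 194 (mod 199).
Scan 33·194^i mod 199 for i = 0, 1, …:
  i=0: 33   i=1: 34   i=2: 29   i=3: 54
  i=4: 128   i=5: 156   i=6: 16   i=7: 119
  i=8: 2
Match at i=8, j=10: e = 8·15 + 10 = 130.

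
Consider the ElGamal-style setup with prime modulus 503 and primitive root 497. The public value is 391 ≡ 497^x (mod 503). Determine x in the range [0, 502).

67

Baby-step giant-step with m = ceil(sqrt(502)) = 23.
Baby table (497^j mod 503 for j=0..22):
  0:1  1:497  2:36  3:287  4:290  5:272  6:380  7:235
  8:99  9:412  10:43  11:245  12:39  13:269  14:398  15:127
  16:244  17:45  18:233  19:111  20:340  21:475  22:168
Giant step factor: 497^(-23) ≡ 251 (mod 503).
Scan 391·251^i mod 503 for i = 0, 1, …:
  i=0: 391   i=1: 56   i=2: 475
Match at i=2, j=21: x = 2·23 + 21 = 67.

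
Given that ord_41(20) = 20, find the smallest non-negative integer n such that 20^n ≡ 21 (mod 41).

11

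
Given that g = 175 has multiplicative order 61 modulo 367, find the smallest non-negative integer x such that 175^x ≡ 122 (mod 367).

Successive powers of 175 modulo 367:
  175^0=1  175^1=175  175^2=164  175^3=74  175^4=105  175^5=25
  175^6=338  175^7=63  175^8=15  175^9=56  175^10=258  175^11=9
  175^12=107  175^13=8  175^14=299  175^15=211  175^16=225  175^17=106
  175^18=200  175^19=135  175^20=137  175^21=120  175^22=81  175^23=229
  175^24=72  175^25=122
So 175^25 ≡ 122 (mod 367), giving x = 25.

25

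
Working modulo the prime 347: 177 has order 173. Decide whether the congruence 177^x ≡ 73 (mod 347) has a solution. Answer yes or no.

73 ∈ ⟨177⟩ iff 73^173 ≡ 1 (mod 347), since |⟨177⟩| = 173.
73^173 mod 347 = 1.
Since 1 = 1, 73 lies in the subgroup.

yes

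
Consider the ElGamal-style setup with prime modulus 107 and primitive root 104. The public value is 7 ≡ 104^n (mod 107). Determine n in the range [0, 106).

15

Successive powers of 104 modulo 107:
  104^0=1  104^1=104  104^2=9  104^3=80  104^4=81  104^5=78
  104^6=87  104^7=60  104^8=34  104^9=5  104^10=92  104^11=45
  104^12=79  104^13=84  104^14=69  104^15=7
So 104^15 ≡ 7 (mod 107), giving n = 15.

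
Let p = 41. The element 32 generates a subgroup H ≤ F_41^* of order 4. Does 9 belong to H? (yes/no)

yes

9 ∈ ⟨32⟩ iff 9^4 ≡ 1 (mod 41), since |⟨32⟩| = 4.
9^4 mod 41 = 1.
Since 1 = 1, 9 lies in the subgroup.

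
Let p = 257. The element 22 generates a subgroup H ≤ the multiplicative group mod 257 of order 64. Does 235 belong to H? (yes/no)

235 ∈ ⟨22⟩ iff 235^64 ≡ 1 (mod 257), since |⟨22⟩| = 64.
235^64 mod 257 = 1.
Since 1 = 1, 235 lies in the subgroup.

yes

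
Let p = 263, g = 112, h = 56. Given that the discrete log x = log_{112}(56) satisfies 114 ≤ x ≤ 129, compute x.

Compute 112^114 mod 263 = 166, then multiply by 112 repeatedly:
  112^114=166  112^115=182  112^116=133  112^117=168  112^118=143
  112^119=236  112^120=132  112^121=56
Found 56 at exponent 121.

121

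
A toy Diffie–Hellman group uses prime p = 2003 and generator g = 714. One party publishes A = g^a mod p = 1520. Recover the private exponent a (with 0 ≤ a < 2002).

1519

Baby-step giant-step with m = ceil(sqrt(2002)) = 45.
Baby table (714^j mod 2003 for j=0..44):
  0:1  1:714  2:1034  3:1172  4:1557  5:33  6:1529  7:71
  8:619  9:1306  10:1089  11:382  12:340  13:397  14:1035  15:1886
  16:588  17:1205  18:1083  19:104  20:145  21:1377  22:1708  23:1688
  24:1429  25:779  26:1375  27:280  28:1623  29:1088  30:1671  31:1309
  32:1228  33:1481  34:1853  35:1062  36:1134  37:464  38:801  39:1059
  40:995  41:1368  42:1291  43:394  44:896
Giant step factor: 714^(-45) ≡ 677 (mod 2003).
Scan 1520·677^i mod 2003 for i = 0, 1, …:
  i=0: 1520   i=1: 1501   i=2: 656   i=3: 1449
  i=4: 1506   i=5: 35   i=6: 1662   i=7: 1491
  i=8: 1898   i=9: 1023     …   i=32: 127
  i=33: 1853
Match at i=33, j=34: a = 33·45 + 34 = 1519.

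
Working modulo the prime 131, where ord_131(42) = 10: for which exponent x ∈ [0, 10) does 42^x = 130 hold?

Successive powers of 42 modulo 131:
  42^0=1  42^1=42  42^2=61  42^3=73  42^4=53  42^5=130
So 42^5 ≡ 130 (mod 131), giving x = 5.

5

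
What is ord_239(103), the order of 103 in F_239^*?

238

The order of 103 must divide p − 1 = 238 = 2 · 7 · 17.
Divisors: 1, 2, 7, 14, 17, 34, 119, 238.
Check each in increasing order: 103^1 ≡ 103;  103^2 ≡ 93;  103^7 ≡ 138;  103^14 ≡ 163;  103^17 ≡ 229;  103^34 ≡ 100;  103^119 ≡ 238;  103^238 ≡ 1.
Smallest exponent giving 1 is 238.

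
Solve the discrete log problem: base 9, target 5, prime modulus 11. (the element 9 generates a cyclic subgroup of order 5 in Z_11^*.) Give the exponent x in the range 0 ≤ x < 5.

Successive powers of 9 modulo 11:
  9^0=1  9^1=9  9^2=4  9^3=3  9^4=5
So 9^4 ≡ 5 (mod 11), giving x = 4.

4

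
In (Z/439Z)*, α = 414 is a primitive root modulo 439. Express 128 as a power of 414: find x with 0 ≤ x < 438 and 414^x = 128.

Baby-step giant-step with m = ceil(sqrt(438)) = 21.
Baby table (414^j mod 439 for j=0..20):
  0:1  1:414  2:186  3:179  4:354  5:369  6:433  7:150
  8:201  9:243  10:71  11:420  12:36  13:417  14:111  15:298
  16:13  17:114  18:223  19:132  20:212
Giant step factor: 414^(-21) ≡ 96 (mod 439).
Scan 128·96^i mod 439 for i = 0, 1, …:
  i=0: 128   i=1: 435   i=2: 55   i=3: 12
  i=4: 274   i=5: 403   i=6: 56   i=7: 108
  i=8: 271   i=9: 115     …   i=15: 407
  i=16: 1
Match at i=16, j=0: x = 16·21 + 0 = 336.

336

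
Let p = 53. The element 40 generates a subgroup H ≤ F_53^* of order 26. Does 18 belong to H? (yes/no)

no

18 ∈ ⟨40⟩ iff 18^26 ≡ 1 (mod 53), since |⟨40⟩| = 26.
18^26 mod 53 = 52.
Since 52 ≠ 1, 18 does not lie in the subgroup.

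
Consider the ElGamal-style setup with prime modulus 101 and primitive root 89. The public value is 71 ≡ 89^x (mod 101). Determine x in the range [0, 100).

64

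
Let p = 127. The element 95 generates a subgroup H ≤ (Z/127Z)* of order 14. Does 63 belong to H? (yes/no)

yes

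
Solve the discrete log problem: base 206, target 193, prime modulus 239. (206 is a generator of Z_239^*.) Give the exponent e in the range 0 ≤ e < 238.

52

Baby-step giant-step with m = ceil(sqrt(238)) = 16.
Baby table (206^j mod 239 for j=0..15):
  0:1  1:206  2:133  3:152  4:3  5:140  6:160  7:217
  8:9  9:181  10:2  11:173  12:27  13:65  14:6  15:41
Giant step factor: 206^(-16) ≡ 180 (mod 239).
Scan 193·180^i mod 239 for i = 0, 1, …:
  i=0: 193   i=1: 85   i=2: 4   i=3: 3
Match at i=3, j=4: e = 3·16 + 4 = 52.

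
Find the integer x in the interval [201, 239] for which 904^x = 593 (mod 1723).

Compute 904^201 mod 1723 = 858, then multiply by 904 repeatedly:
  904^201=858  904^202=282  904^203=1647  904^204=216  904^205=565
  904^206=752  904^207=946  904^208=576  904^209=358  904^210=1431
  904^211=1374  904^212=1536  904^213=1529  904^214=370  904^215=218
  904^216=650  904^217=57  904^218=1561  904^219=7  904^220=1159
  904^221=152  904^222=1291  904^223=593
Found 593 at exponent 223.

223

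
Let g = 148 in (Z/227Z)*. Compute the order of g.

The order of 148 must divide p − 1 = 226 = 2 · 113.
Divisors: 1, 2, 113, 226.
Check each in increasing order: 148^1 ≡ 148;  148^2 ≡ 112;  148^113 ≡ 226;  148^226 ≡ 1.
Smallest exponent giving 1 is 226.

226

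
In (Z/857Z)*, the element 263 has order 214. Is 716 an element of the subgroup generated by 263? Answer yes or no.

yes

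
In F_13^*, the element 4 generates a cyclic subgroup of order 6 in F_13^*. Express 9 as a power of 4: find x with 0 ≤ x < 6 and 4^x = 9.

4

Successive powers of 4 modulo 13:
  4^0=1  4^1=4  4^2=3  4^3=12  4^4=9
So 4^4 ≡ 9 (mod 13), giving x = 4.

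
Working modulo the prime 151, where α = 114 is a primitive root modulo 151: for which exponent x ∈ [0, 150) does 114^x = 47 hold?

86

Baby-step giant-step with m = ceil(sqrt(150)) = 13.
Baby table (114^j mod 151 for j=0..12):
  0:1  1:114  2:10  3:83  4:100  5:75  6:94  7:146
  8:34  9:101  10:38  11:104  12:78
Giant step factor: 114^(-13) ≡ 71 (mod 151).
Scan 47·71^i mod 151 for i = 0, 1, …:
  i=0: 47   i=1: 15   i=2: 8   i=3: 115
  i=4: 11   i=5: 26   i=6: 34
Match at i=6, j=8: x = 6·13 + 8 = 86.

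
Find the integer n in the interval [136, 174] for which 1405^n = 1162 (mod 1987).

172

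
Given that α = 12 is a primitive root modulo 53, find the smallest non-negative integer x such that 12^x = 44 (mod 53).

Baby-step giant-step with m = ceil(sqrt(52)) = 8.
Baby table (12^j mod 53 for j=0..7):
  0:1  1:12  2:38  3:32  4:13  5:50  6:17  7:45
Giant step factor: 12^(-8) ≡ 16 (mod 53).
Scan 44·16^i mod 53 for i = 0, 1, …:
  i=0: 44   i=1: 15   i=2: 28   i=3: 24
  i=4: 13
Match at i=4, j=4: x = 4·8 + 4 = 36.

36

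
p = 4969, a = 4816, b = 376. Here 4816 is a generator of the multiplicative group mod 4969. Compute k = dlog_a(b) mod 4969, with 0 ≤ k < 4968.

1052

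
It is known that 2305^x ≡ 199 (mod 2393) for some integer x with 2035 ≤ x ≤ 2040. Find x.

2040

Compute 2305^2035 mod 2393 = 2200, then multiply by 2305 repeatedly:
  2305^2035=2200  2305^2036=233  2305^2037=1033  2305^2038=30  2305^2039=2146
  2305^2040=199
Found 199 at exponent 2040.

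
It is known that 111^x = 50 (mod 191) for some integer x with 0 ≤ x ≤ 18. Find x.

Compute 111^0 mod 191 = 1, then multiply by 111 repeatedly:
  111^0=1  111^1=111  111^2=97  111^3=71  111^4=50
Found 50 at exponent 4.

4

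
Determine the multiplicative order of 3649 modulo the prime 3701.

925

The order of 3649 must divide p − 1 = 3700 = 2^2 · 5^2 · 37.
Divisors: 1, 2, 4, 5, 10, 20, 25, 37, 50, 74, 100, 148, 185, 370, 740, 925, 1850, 3700.
Check each in increasing order: 3649^1 ≡ 3649;  3649^2 ≡ 2704;  3649^4 ≡ 2141;  3649^5 ≡ 3399;  3649^10 ≡ 2380;  3649^20 ≡ 1870;  3649^25 ≡ 1513;  3649^37 ≡ 3066;  3649^50 ≡ 1951;  3649^74 ≡ 3517;  3649^100 ≡ 1773;  3649^148 ≡ 547;  3649^185 ≡ 549;  3649^370 ≡ 1620;  3649^740 ≡ 391;  3649^925 ≡ 1.
Smallest exponent giving 1 is 925.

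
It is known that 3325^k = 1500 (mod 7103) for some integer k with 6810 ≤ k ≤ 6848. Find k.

6825

Compute 3325^6810 mod 7103 = 6253, then multiply by 3325 repeatedly:
  3325^6810=6253  3325^6811=744  3325^6812=1956  3325^6813=4455  3325^6814=3120
  3325^6815=3620  3325^6816=4018  3325^6817=6210  3325^6818=6932  3325^6819=6768
  3325^6820=1296  3325^6821=4782  3325^6822=3636  3325^6823=394  3325^6824=3098
  3325^6825=1500
Found 1500 at exponent 6825.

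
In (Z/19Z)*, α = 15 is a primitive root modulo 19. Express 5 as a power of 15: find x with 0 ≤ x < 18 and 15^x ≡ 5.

8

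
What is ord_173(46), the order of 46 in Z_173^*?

The order of 46 must divide p − 1 = 172 = 2^2 · 43.
Divisors: 1, 2, 4, 43, 86, 172.
Check each in increasing order: 46^1 ≡ 46;  46^2 ≡ 40;  46^4 ≡ 43;  46^43 ≡ 80;  46^86 ≡ 172;  46^172 ≡ 1.
Smallest exponent giving 1 is 172.

172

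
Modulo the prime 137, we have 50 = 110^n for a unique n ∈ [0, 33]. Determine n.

Compute 110^0 mod 137 = 1, then multiply by 110 repeatedly:
  110^0=1  110^1=110  110^2=44  110^3=45  110^4=18
  110^5=62  110^6=107  110^7=125  110^8=50
Found 50 at exponent 8.

8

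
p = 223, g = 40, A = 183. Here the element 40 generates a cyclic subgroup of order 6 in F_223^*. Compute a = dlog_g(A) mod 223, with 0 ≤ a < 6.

Successive powers of 40 modulo 223:
  40^0=1  40^1=40  40^2=39  40^3=222  40^4=183
So 40^4 ≡ 183 (mod 223), giving a = 4.

4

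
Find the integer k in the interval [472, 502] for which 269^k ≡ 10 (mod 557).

Compute 269^472 mod 557 = 68, then multiply by 269 repeatedly:
  269^472=68  269^473=468  269^474=10
Found 10 at exponent 474.

474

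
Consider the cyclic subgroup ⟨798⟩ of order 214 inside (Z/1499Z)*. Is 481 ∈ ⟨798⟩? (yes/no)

481 ∈ ⟨798⟩ iff 481^214 ≡ 1 (mod 1499), since |⟨798⟩| = 214.
481^214 mod 1499 = 546.
Since 546 ≠ 1, 481 does not lie in the subgroup.

no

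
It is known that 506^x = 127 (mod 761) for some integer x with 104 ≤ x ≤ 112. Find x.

Compute 506^104 mod 761 = 101, then multiply by 506 repeatedly:
  506^104=101  506^105=119  506^106=95  506^107=127
Found 127 at exponent 107.

107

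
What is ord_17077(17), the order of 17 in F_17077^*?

The order of 17 must divide p − 1 = 17076 = 2^2 · 3 · 1423.
Divisors: 1, 2, 3, 4, 6, 12, 1423, 2846, 4269, 5692, 8538, 17076.
Check each in increasing order: 17^1 ≡ 17;  17^2 ≡ 289;  17^3 ≡ 4913;  17^4 ≡ 15213;  17^6 ≡ 7768;  17^12 ≡ 8783;  17^1423 ≡ 15915;  17^2846 ≡ 1161;  17^4269 ≡ 1.
Smallest exponent giving 1 is 4269.

4269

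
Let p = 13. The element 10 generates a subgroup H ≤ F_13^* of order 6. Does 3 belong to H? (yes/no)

yes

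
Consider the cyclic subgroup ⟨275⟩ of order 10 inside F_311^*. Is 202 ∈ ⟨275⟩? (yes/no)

202 ∈ ⟨275⟩ iff 202^10 ≡ 1 (mod 311), since |⟨275⟩| = 10.
202^10 mod 311 = 89.
Since 89 ≠ 1, 202 does not lie in the subgroup.

no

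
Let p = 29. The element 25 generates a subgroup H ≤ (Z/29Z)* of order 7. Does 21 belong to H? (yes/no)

no

21 ∈ ⟨25⟩ iff 21^7 ≡ 1 (mod 29), since |⟨25⟩| = 7.
21^7 mod 29 = 12.
Since 12 ≠ 1, 21 does not lie in the subgroup.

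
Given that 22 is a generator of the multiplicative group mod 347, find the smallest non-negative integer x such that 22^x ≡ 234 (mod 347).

Baby-step giant-step with m = ceil(sqrt(346)) = 19.
Baby table (22^j mod 347 for j=0..18):
  0:1  1:22  2:137  3:238  4:31  5:335  6:83  7:91
  8:267  9:322  10:144  11:45  12:296  13:266  14:300  15:7
  16:154  17:265  18:278
Giant step factor: 22^(-19) ≡ 8 (mod 347).
Scan 234·8^i mod 347 for i = 0, 1, …:
  i=0: 234   i=1: 137
Match at i=1, j=2: x = 1·19 + 2 = 21.

21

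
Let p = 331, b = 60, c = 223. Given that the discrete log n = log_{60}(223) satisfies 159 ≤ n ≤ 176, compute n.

160

Compute 60^159 mod 331 = 263, then multiply by 60 repeatedly:
  60^159=263  60^160=223
Found 223 at exponent 160.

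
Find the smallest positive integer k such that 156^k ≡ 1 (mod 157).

The order of 156 must divide p − 1 = 156 = 2^2 · 3 · 13.
Divisors: 1, 2, 3, 4, 6, 12, 13, 26, 39, 52, 78, 156.
Check each in increasing order: 156^1 ≡ 156;  156^2 ≡ 1.
Smallest exponent giving 1 is 2.

2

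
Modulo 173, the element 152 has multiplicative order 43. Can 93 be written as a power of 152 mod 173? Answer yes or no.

no

93 ∈ ⟨152⟩ iff 93^43 ≡ 1 (mod 173), since |⟨152⟩| = 43.
93^43 mod 173 = 80.
Since 80 ≠ 1, 93 does not lie in the subgroup.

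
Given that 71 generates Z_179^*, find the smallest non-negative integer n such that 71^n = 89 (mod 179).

92

Baby-step giant-step with m = ceil(sqrt(178)) = 14.
Baby table (71^j mod 179 for j=0..13):
  0:1  1:71  2:29  3:90  4:125  5:104  6:45  7:152
  8:52  9:112  10:76  11:26  12:56  13:38
Giant step factor: 71^(-14) ≡ 124 (mod 179).
Scan 89·124^i mod 179 for i = 0, 1, …:
  i=0: 89   i=1: 117   i=2: 9   i=3: 42
  i=4: 17   i=5: 139   i=6: 52
Match at i=6, j=8: n = 6·14 + 8 = 92.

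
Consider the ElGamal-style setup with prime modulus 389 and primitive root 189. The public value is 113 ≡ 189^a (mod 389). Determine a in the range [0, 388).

384

Baby-step giant-step with m = ceil(sqrt(388)) = 20.
Baby table (189^j mod 389 for j=0..19):
  0:1  1:189  2:322  3:174  4:210  5:12  6:323  7:363
  8:143  9:186  10:144  11:375  12:77  13:160  14:287  15:172
  16:221  17:146  18:364  19:332
Giant step factor: 189^(-20) ≡ 85 (mod 389).
Scan 113·85^i mod 389 for i = 0, 1, …:
  i=0: 113   i=1: 269   i=2: 303   i=3: 81
  i=4: 272   i=5: 169   i=6: 361   i=7: 343
  i=8: 369   i=9: 245     …   i=18: 94
  i=19: 210
Match at i=19, j=4: a = 19·20 + 4 = 384.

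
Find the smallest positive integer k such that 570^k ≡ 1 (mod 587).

586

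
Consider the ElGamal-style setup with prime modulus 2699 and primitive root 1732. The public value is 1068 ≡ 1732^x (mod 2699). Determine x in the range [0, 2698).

465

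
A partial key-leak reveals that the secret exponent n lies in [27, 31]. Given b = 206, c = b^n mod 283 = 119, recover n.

31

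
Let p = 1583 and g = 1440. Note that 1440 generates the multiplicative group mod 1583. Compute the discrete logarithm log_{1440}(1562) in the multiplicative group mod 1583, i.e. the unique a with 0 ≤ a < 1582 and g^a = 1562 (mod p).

910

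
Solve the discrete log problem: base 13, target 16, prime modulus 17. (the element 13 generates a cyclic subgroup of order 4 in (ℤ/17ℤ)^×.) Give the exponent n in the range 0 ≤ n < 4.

2

Successive powers of 13 modulo 17:
  13^0=1  13^1=13  13^2=16
So 13^2 ≡ 16 (mod 17), giving n = 2.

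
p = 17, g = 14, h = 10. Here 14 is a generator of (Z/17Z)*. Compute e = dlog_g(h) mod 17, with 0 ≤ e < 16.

11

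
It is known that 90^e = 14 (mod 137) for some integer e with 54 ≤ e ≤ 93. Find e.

Compute 90^54 mod 137 = 93, then multiply by 90 repeatedly:
  90^54=93  90^55=13  90^56=74  90^57=84  90^58=25
  90^59=58  90^60=14
Found 14 at exponent 60.

60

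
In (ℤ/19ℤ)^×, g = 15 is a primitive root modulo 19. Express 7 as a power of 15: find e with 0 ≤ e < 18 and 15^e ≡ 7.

12

Successive powers of 15 modulo 19:
  15^0=1  15^1=15  15^2=16  15^3=12  15^4=9  15^5=2
  15^6=11  15^7=13  15^8=5  15^9=18  15^10=4  15^11=3
  15^12=7
So 15^12 ≡ 7 (mod 19), giving e = 12.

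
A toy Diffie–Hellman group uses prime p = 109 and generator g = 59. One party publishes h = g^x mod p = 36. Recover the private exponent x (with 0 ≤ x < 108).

46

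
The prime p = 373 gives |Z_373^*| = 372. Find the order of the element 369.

The order of 369 must divide p − 1 = 372 = 2^2 · 3 · 31.
Divisors: 1, 2, 3, 4, 6, 12, 31, 62, 93, 124, 186, 372.
Check each in increasing order: 369^1 ≡ 369;  369^2 ≡ 16;  369^3 ≡ 309;  369^4 ≡ 256;  369^6 ≡ 366;  369^12 ≡ 49;  369^31 ≡ 88;  369^62 ≡ 284;  369^93 ≡ 1.
Smallest exponent giving 1 is 93.

93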